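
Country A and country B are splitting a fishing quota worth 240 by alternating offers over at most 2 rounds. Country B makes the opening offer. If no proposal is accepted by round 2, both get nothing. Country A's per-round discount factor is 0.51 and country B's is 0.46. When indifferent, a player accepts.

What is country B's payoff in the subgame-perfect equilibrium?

117.6

Round 2 (country A proposes): country B will accept anything ≥ 0, so country A offers 0 and keeps 240.
Round 1 (country B proposes): country A can get 240 next round, worth 0.51 × 240 = 122.4 now; country B offers that and keeps 117.6.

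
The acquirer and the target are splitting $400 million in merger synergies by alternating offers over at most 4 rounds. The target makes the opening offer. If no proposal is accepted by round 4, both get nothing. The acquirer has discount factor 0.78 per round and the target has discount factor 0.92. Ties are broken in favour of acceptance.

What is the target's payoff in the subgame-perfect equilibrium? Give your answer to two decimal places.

By backward induction:
Round 4 (the acquirer proposes): rejection yields 0 for the target; the acquirer offers 0 and keeps 400.
Round 3 (the target proposes): the acquirer can get 400 next round, worth 0.78 × 400 = 312 now, so the target offers 312, keeping 88.
Round 2 (the acquirer proposes): the target can get 88 next round, worth 0.92 × 88 = 80.96 now; the acquirer offers that and keeps 319.04.
Round 1 (the target proposes): the acquirer can get 319.04 next round, worth 0.78 × 319.04 = 248.8512 now; the target offers that and keeps 151.1488.

151.15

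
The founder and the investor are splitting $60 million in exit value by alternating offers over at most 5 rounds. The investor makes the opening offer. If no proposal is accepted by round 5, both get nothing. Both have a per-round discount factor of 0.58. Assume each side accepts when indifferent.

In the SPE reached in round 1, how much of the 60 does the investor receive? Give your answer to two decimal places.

Round 5 (the investor proposes): rejection yields 0 for the founder; the investor offers 0 and keeps 60.
Round 4 (the founder proposes): the investor can get 60 next round, worth 0.58 × 60 = 34.8 now, so the founder offers 34.8, keeping 25.2.
Round 3 (the investor proposes): the founder can get 25.2 next round, worth 0.58 × 25.2 = 14.616 now. The investor offers 14.616 and keeps 60 − 14.616 = 45.384.
Round 2 (the founder proposes): the investor can get 45.384 next round, worth 0.58 × 45.384 = 26.32272 now, so the founder offers 26.32272, keeping 33.67728.
Round 1 (the investor proposes): the founder can get 33.67728 next round, worth 0.58 × 33.67728 = 19.5328224 now; the investor offers that and keeps 40.4671776.

40.47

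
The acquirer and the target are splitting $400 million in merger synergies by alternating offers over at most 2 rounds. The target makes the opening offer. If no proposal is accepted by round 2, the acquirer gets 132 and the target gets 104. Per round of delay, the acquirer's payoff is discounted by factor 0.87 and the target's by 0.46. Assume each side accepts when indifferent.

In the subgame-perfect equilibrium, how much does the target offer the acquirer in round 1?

257.52

Round 2 (the acquirer proposes): the target gets 104 if talks fail, so the acquirer offers 104 and keeps 296.
Round 1 (the target proposes): the acquirer can get 296 next round, worth 0.87 × 296 = 257.52 now. The target offers 257.52 and keeps 400 − 257.52 = 142.48.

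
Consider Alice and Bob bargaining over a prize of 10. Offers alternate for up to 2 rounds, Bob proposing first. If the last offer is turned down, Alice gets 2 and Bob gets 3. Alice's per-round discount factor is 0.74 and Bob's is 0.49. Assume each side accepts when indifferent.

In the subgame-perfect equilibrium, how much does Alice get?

5.18

Round 2 (Alice proposes): Bob gets 3 if talks fail, so Alice offers 3 and keeps 7.
Round 1 (Bob proposes): Alice can get 7 next round, worth 0.74 × 7 = 5.18 now; Bob offers that and keeps 4.82.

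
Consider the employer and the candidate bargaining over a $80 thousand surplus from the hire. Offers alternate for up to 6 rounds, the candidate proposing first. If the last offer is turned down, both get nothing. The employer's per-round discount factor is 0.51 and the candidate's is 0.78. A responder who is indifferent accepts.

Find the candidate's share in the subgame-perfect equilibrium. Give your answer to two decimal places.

61.00

By backward induction:
Round 6 (the employer proposes): the candidate will accept anything ≥ 0, so the employer offers 0 and keeps 80.
Round 5 (the candidate proposes): the employer can get 80 next round, worth 0.51 × 80 = 40.8 now; the candidate offers that and keeps 39.2.
Round 4 (the employer proposes): the candidate can get 39.2 next round, worth 0.78 × 39.2 = 30.576 now. The employer offers 30.576 and keeps 80 − 30.576 = 49.424.
Round 3 (the candidate proposes): the employer can get 49.424 next round, worth 0.51 × 49.424 = 25.20624 now, so the candidate offers 25.20624, keeping 54.79376.
Round 2 (the employer proposes): the candidate can get 54.79376 next round, worth 0.78 × 54.79376 = 42.7391328 now; the employer offers that and keeps 37.2608672.
Round 1 (the candidate proposes): the employer can get 37.2608672 next round, worth 0.51 × 37.2608672 = 19.003042272 now; the candidate offers that and keeps 60.996957728.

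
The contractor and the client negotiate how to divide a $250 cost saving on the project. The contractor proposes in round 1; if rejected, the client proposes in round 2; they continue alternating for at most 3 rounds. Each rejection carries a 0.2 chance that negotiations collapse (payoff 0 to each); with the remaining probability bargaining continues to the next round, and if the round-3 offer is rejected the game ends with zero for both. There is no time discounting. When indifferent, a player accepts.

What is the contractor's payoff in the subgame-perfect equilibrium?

By backward induction:
Round 3 (the contractor proposes): rejection yields 0 for the client; the contractor offers 0 and keeps 250.
Round 2 (the client proposes): rejecting gives the contractor an expected 0.8 × 250 = 200. The client offers 200 and keeps 250 − 200 = 50.
Round 1 (the contractor proposes): rejecting gives the client an expected 0.8 × 50 = 40. The contractor offers 40 and keeps 250 − 40 = 210.

210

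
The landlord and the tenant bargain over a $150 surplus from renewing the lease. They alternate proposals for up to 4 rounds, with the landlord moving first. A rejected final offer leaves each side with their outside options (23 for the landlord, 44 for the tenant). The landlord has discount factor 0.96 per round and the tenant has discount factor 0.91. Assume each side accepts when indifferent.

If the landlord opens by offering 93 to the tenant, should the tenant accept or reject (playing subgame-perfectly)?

Round 4 (the tenant proposes): the landlord gets 23 if talks fail, so the tenant offers 23 and keeps 127.
Round 3 (the landlord proposes): the tenant can get 127 next round, worth 0.91 × 127 = 115.57 now. The landlord offers 115.57 and keeps 150 − 115.57 = 34.43.
Round 2 (the tenant proposes): the landlord can get 34.43 next round, worth 0.96 × 34.43 = 33.0528 now, so the tenant offers 33.0528, keeping 116.9472.
So by rejecting in round 1, the tenant gets 116.9472 next round, worth 0.91 × 116.9472 = 106.421952 now.
Offer 93 < 106.421952, so the tenant rejects.

Reject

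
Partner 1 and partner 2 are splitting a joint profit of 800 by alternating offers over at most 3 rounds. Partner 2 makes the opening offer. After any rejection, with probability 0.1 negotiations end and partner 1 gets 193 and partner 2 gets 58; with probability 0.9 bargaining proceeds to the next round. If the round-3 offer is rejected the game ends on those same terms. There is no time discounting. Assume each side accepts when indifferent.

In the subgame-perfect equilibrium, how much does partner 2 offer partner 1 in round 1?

Round 3 (partner 2 proposes): partner 1 gets 193 if talks fail, so partner 2 offers 193 and keeps 607.
Round 2 (partner 1 proposes): rejecting gives partner 2 an expected 0.9 × 607 + 0.1 × 58 = 552.1. Partner 1 offers 552.1 and keeps 800 − 552.1 = 247.9.
Round 1 (partner 2 proposes): rejecting gives partner 1 an expected 0.9 × 247.9 + 0.1 × 193 = 242.41. Partner 2 offers 242.41 and keeps 800 − 242.41 = 557.59.

242.41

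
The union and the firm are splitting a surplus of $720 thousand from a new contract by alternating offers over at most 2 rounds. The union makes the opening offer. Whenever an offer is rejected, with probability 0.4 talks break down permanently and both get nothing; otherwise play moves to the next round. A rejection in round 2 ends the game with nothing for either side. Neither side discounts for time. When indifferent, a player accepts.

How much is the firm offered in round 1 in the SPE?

Round 2 (the firm proposes): rejection yields 0 for the union; the firm offers 0 and keeps 720.
Round 1 (the union proposes): rejecting gives the firm an expected 0.6 × 720 = 432, so the union offers 432, keeping 288.

432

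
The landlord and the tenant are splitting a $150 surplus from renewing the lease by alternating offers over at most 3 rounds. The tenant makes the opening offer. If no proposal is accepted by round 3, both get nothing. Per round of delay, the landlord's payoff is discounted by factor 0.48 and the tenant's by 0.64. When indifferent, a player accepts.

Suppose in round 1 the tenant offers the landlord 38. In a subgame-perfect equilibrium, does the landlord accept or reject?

Accept

Round 3 (the tenant proposes): rejection yields 0 for the landlord; the tenant offers 0 and keeps 150.
Round 2 (the landlord proposes): the tenant can get 150 next round, worth 0.64 × 150 = 96 now. The landlord offers 96 and keeps 150 − 96 = 54.
So by rejecting in round 1, the landlord gets 54 next round, worth 0.48 × 54 = 25.92 now.
Offer 38 ≥ 25.92, so the landlord accepts.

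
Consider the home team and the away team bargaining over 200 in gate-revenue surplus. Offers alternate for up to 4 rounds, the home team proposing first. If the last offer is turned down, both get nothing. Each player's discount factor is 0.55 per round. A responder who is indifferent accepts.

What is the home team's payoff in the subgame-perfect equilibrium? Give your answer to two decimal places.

Round 4 (the away team proposes): rejection yields 0 for the home team; the away team offers 0 and keeps 200.
Round 3 (the home team proposes): the away team can get 200 next round, worth 0.55 × 200 = 110 now, so the home team offers 110, keeping 90.
Round 2 (the away team proposes): the home team can get 90 next round, worth 0.55 × 90 = 49.5 now; the away team offers that and keeps 150.5.
Round 1 (the home team proposes): the away team can get 150.5 next round, worth 0.55 × 150.5 = 82.775 now; the home team offers that and keeps 117.225.

117.23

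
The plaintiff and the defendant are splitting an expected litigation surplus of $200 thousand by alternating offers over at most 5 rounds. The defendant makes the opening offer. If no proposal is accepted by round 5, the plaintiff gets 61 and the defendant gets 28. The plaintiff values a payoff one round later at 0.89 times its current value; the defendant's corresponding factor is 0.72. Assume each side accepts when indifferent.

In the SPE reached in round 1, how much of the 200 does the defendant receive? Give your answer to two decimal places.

93.17

By backward induction:
Round 5 (the defendant proposes): the plaintiff gets 61 if talks fail, so the defendant offers 61 and keeps 139.
Round 4 (the plaintiff proposes): the defendant can get 139 next round, worth 0.72 × 139 = 100.08 now, so the plaintiff offers 100.08, keeping 99.92.
Round 3 (the defendant proposes): the plaintiff can get 99.92 next round, worth 0.89 × 99.92 = 88.9288 now; the defendant offers that and keeps 111.0712.
Round 2 (the plaintiff proposes): the defendant can get 111.0712 next round, worth 0.72 × 111.0712 = 79.971264 now, so the plaintiff offers 79.971264, keeping 120.028736.
Round 1 (the defendant proposes): the plaintiff can get 120.028736 next round, worth 0.89 × 120.028736 = 106.82557504 now; the defendant offers that and keeps 93.17442496.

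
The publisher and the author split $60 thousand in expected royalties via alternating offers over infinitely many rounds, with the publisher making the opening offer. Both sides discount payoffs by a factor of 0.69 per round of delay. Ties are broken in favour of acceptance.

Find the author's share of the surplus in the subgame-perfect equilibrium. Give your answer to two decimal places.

Let x be the publisher's share when the publisher proposes and y be the author's share when the author proposes.
The author accepts iff offered ≥ 0.69·y, so x = 60 − 0.69y. Symmetrically y = 60 − 0.69x.
Substituting: x = 60 − 0.69(60 − 0.69x), giving x(1 − 0.69·0.69) = 60(1 − 0.69).
So x = 60 × 0.31 / 0.5239 ≈ 35.5030, and the author receives 60 − x ≈ 24.4970.

24.50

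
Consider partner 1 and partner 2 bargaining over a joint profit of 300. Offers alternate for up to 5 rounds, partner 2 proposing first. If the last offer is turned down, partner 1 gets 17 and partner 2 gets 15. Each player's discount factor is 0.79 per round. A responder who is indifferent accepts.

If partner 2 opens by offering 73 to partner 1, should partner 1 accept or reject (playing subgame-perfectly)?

Reject

Round 5 (partner 2 proposes): partner 1 gets 17 if talks fail, so partner 2 offers 17 and keeps 283.
Round 4 (partner 1 proposes): partner 2 can get 283 next round, worth 0.79 × 283 = 223.57 now; partner 1 offers that and keeps 76.43.
Round 3 (partner 2 proposes): partner 1 can get 76.43 next round, worth 0.79 × 76.43 = 60.3797 now; partner 2 offers that and keeps 239.6203.
Round 2 (partner 1 proposes): partner 2 can get 239.6203 next round, worth 0.79 × 239.6203 = 189.300037 now, so partner 1 offers 189.300037, keeping 110.699963.
So by rejecting in round 1, partner 1 gets 110.699963 next round, worth 0.79 × 110.699963 = 87.45297077 now.
Offer 73 < 87.45297077, so partner 1 rejects.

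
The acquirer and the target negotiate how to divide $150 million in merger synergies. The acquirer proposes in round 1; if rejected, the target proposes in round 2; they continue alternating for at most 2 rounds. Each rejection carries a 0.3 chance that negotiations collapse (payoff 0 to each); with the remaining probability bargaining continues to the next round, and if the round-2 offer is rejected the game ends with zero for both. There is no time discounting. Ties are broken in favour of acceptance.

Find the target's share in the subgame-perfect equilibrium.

Round 2 (the target proposes): the acquirer will accept anything ≥ 0, so the target offers 0 and keeps 150.
Round 1 (the acquirer proposes): rejecting gives the target an expected 0.7 × 150 = 105; the acquirer offers that and keeps 45.

105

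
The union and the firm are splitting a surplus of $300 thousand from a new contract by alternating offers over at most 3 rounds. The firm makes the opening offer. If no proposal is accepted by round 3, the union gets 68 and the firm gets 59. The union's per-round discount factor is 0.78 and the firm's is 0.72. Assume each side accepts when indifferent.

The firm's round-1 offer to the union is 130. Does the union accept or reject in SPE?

Round 3 (the firm proposes): the union gets 68 if talks fail, so the firm offers 68 and keeps 232.
Round 2 (the union proposes): the firm can get 232 next round, worth 0.72 × 232 = 167.04 now, so the union offers 167.04, keeping 132.96.
So by rejecting in round 1, the union gets 132.96 next round, worth 0.78 × 132.96 = 103.7088 now.
Offer 130 ≥ 103.7088, so the union accepts.

Accept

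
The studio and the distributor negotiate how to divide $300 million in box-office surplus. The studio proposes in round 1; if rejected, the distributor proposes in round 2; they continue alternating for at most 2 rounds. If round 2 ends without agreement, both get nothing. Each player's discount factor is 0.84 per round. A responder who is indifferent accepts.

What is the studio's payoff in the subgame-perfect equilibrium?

48

Round 2 (the distributor proposes): the studio will accept anything ≥ 0, so the distributor offers 0 and keeps 300.
Round 1 (the studio proposes): the distributor can get 300 next round, worth 0.84 × 300 = 252 now, so the studio offers 252, keeping 48.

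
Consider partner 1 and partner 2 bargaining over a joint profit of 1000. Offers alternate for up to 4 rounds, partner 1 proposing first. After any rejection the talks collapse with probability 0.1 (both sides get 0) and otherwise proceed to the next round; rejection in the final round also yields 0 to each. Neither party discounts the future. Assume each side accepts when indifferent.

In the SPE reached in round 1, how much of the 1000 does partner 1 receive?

181

Round 4 (partner 2 proposes): rejection yields 0 for partner 1; partner 2 offers 0 and keeps 1000.
Round 3 (partner 1 proposes): rejecting gives partner 2 an expected 0.9 × 1000 = 900, so partner 1 offers 900, keeping 100.
Round 2 (partner 2 proposes): rejecting gives partner 1 an expected 0.9 × 100 = 90, so partner 2 offers 90, keeping 910.
Round 1 (partner 1 proposes): rejecting gives partner 2 an expected 0.9 × 910 = 819, so partner 1 offers 819, keeping 181.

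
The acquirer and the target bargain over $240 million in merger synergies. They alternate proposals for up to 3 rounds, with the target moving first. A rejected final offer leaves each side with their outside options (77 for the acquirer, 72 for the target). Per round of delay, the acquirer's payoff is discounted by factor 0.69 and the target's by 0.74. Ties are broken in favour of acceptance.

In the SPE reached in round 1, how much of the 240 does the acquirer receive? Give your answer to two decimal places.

82.37

Round 3 (the target proposes): the acquirer gets 77 if talks fail, so the target offers 77 and keeps 163.
Round 2 (the acquirer proposes): the target can get 163 next round, worth 0.74 × 163 = 120.62 now, so the acquirer offers 120.62, keeping 119.38.
Round 1 (the target proposes): the acquirer can get 119.38 next round, worth 0.69 × 119.38 = 82.3722 now. The target offers 82.3722 and keeps 240 − 82.3722 = 157.6278.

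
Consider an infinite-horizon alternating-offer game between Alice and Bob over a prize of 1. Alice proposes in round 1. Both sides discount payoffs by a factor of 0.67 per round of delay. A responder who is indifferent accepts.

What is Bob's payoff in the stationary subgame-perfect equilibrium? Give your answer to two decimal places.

0.40

Let x be Alice's share when Alice proposes and y be Bob's share when Bob proposes.
Bob accepts iff offered ≥ 0.67·y, so x = 1 − 0.67y. Symmetrically y = 1 − 0.67x.
Substituting: x = 1 − 0.67(1 − 0.67x), giving x(1 − 0.67·0.67) = 1(1 − 0.67).
So x = 1 × 0.33 / 0.5511 ≈ 0.5988, and Bob receives 1 − x ≈ 0.4012.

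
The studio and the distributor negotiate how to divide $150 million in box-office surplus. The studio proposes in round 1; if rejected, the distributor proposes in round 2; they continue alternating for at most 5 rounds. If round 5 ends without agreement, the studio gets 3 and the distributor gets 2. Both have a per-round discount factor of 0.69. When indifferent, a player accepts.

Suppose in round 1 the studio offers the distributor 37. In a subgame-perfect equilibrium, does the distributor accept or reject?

Reject

Round 5 (the studio proposes): the distributor gets 2 if talks fail, so the studio offers 2 and keeps 148.
Round 4 (the distributor proposes): the studio can get 148 next round, worth 0.69 × 148 = 102.12 now. The distributor offers 102.12 and keeps 150 − 102.12 = 47.88.
Round 3 (the studio proposes): the distributor can get 47.88 next round, worth 0.69 × 47.88 = 33.0372 now. The studio offers 33.0372 and keeps 150 − 33.0372 = 116.9628.
Round 2 (the distributor proposes): the studio can get 116.9628 next round, worth 0.69 × 116.9628 = 80.704332 now; the distributor offers that and keeps 69.295668.
So by rejecting in round 1, the distributor gets 69.295668 next round, worth 0.69 × 69.295668 = 47.81401092 now.
Offer 37 < 47.81401092, so the distributor rejects.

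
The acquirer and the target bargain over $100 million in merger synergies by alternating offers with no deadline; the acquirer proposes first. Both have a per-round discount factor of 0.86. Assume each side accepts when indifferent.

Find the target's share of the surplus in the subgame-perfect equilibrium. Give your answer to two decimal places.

46.24

In a stationary SPE each proposer offers the other exactly their discounted continuation value.
If the acquirer keeps x when proposing and the target keeps y when proposing, then x = 100 − 0.86y and y = 100 − 0.86x.
Solving: x = 100(1 − 0.86) / (1 − 0.86·0.86) = 14 / 0.2604 ≈ 53.7634.
The target gets 100 − 53.7634 ≈ 46.2366.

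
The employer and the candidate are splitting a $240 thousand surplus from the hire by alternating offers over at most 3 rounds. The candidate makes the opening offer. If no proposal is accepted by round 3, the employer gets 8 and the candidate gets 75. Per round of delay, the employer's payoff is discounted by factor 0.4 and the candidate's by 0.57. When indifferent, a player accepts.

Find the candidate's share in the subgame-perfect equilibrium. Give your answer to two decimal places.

Round 3 (the candidate proposes): the employer gets 8 if talks fail, so the candidate offers 8 and keeps 232.
Round 2 (the employer proposes): the candidate can get 232 next round, worth 0.57 × 232 = 132.24 now. The employer offers 132.24 and keeps 240 − 132.24 = 107.76.
Round 1 (the candidate proposes): the employer can get 107.76 next round, worth 0.4 × 107.76 = 43.104 now, so the candidate offers 43.104, keeping 196.896.

196.90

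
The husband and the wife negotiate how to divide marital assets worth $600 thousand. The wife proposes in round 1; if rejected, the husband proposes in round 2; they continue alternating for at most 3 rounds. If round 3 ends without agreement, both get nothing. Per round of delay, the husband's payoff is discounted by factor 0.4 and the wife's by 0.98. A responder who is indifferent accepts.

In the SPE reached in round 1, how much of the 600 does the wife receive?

595.2

Round 3 (the wife proposes): the husband will accept anything ≥ 0, so the wife offers 0 and keeps 600.
Round 2 (the husband proposes): the wife can get 600 next round, worth 0.98 × 600 = 588 now; the husband offers that and keeps 12.
Round 1 (the wife proposes): the husband can get 12 next round, worth 0.4 × 12 = 4.8 now, so the wife offers 4.8, keeping 595.2.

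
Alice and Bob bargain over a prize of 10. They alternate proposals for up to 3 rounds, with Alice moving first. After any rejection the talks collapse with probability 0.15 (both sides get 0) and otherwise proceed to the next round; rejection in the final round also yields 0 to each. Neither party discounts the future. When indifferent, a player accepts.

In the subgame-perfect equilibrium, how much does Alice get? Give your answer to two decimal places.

Round 3 (Alice proposes): rejection yields 0 for Bob; Alice offers 0 and keeps 10.
Round 2 (Bob proposes): rejecting gives Alice an expected 0.85 × 10 = 8.5, so Bob offers 8.5, keeping 1.5.
Round 1 (Alice proposes): rejecting gives Bob an expected 0.85 × 1.5 = 1.275, so Alice offers 1.275, keeping 8.725.

8.73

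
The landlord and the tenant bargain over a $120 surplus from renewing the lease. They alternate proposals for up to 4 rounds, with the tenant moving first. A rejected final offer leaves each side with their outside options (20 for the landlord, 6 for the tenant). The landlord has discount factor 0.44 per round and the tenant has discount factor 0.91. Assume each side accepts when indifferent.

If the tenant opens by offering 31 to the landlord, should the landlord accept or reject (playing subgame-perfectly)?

Work out the landlord's continuation value if the offer is rejected.
Round 4 (the landlord proposes): the tenant gets 6 if talks fail, so the landlord offers 6 and keeps 114.
Round 3 (the tenant proposes): the landlord can get 114 next round, worth 0.44 × 114 = 50.16 now; the tenant offers that and keeps 69.84.
Round 2 (the landlord proposes): the tenant can get 69.84 next round, worth 0.91 × 69.84 = 63.5544 now. The landlord offers 63.5544 and keeps 120 − 63.5544 = 56.4456.
So by rejecting in round 1, the landlord gets 56.4456 next round, worth 0.44 × 56.4456 = 24.836064 now.
Offer 31 ≥ 24.836064, so the landlord accepts.

Accept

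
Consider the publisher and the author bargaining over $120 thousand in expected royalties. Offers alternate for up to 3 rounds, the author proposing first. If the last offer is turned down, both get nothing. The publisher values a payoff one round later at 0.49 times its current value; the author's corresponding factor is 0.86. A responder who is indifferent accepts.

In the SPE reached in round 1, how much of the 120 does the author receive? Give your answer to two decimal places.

111.77

Round 3 (the author proposes): rejection yields 0 for the publisher; the author offers 0 and keeps 120.
Round 2 (the publisher proposes): the author can get 120 next round, worth 0.86 × 120 = 103.2 now; the publisher offers that and keeps 16.8.
Round 1 (the author proposes): the publisher can get 16.8 next round, worth 0.49 × 16.8 = 8.232 now; the author offers that and keeps 111.768.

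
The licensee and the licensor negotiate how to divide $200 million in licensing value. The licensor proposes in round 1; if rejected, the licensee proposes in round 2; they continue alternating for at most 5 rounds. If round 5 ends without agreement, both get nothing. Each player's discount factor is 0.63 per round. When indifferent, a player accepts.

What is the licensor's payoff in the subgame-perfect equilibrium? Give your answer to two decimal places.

Round 5 (the licensor proposes): rejection yields 0 for the licensee; the licensor offers 0 and keeps 200.
Round 4 (the licensee proposes): the licensor can get 200 next round, worth 0.63 × 200 = 126 now. The licensee offers 126 and keeps 200 − 126 = 74.
Round 3 (the licensor proposes): the licensee can get 74 next round, worth 0.63 × 74 = 46.62 now. The licensor offers 46.62 and keeps 200 − 46.62 = 153.38.
Round 2 (the licensee proposes): the licensor can get 153.38 next round, worth 0.63 × 153.38 = 96.6294 now; the licensee offers that and keeps 103.3706.
Round 1 (the licensor proposes): the licensee can get 103.3706 next round, worth 0.63 × 103.3706 = 65.123478 now; the licensor offers that and keeps 134.876522.

134.88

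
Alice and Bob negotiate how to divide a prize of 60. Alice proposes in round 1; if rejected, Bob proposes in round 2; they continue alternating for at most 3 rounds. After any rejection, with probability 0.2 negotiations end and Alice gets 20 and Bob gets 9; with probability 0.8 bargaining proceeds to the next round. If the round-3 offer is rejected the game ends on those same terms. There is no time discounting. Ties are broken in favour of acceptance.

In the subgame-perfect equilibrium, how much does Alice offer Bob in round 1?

13.96

Round 3 (Alice proposes): Bob gets 9 if talks fail, so Alice offers 9 and keeps 51.
Round 2 (Bob proposes): rejecting gives Alice an expected 0.8 × 51 + 0.2 × 20 = 44.8; Bob offers that and keeps 15.2.
Round 1 (Alice proposes): rejecting gives Bob an expected 0.8 × 15.2 + 0.2 × 9 = 13.96; Alice offers that and keeps 46.04.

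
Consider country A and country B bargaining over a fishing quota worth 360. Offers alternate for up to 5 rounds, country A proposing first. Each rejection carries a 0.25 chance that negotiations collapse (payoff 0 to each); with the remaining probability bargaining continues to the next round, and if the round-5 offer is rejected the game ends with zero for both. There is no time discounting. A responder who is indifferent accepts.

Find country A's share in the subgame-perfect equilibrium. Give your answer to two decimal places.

By backward induction:
Round 5 (country A proposes): rejection yields 0 for country B; country A offers 0 and keeps 360.
Round 4 (country B proposes): rejecting gives country A an expected 0.75 × 360 = 270, so country B offers 270, keeping 90.
Round 3 (country A proposes): rejecting gives country B an expected 0.75 × 90 = 67.5, so country A offers 67.5, keeping 292.5.
Round 2 (country B proposes): rejecting gives country A an expected 0.75 × 292.5 = 219.375, so country B offers 219.375, keeping 140.625.
Round 1 (country A proposes): rejecting gives country B an expected 0.75 × 140.625 = 105.46875. Country A offers 105.46875 and keeps 360 − 105.46875 = 254.53125.

254.53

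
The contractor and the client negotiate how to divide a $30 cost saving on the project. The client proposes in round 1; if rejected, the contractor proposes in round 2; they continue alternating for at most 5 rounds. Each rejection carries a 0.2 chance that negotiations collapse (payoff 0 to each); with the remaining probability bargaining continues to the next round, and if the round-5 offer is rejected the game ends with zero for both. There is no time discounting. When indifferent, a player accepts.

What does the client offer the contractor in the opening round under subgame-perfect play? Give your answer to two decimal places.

By backward induction:
Round 5 (the client proposes): rejection yields 0 for the contractor; the client offers 0 and keeps 30.
Round 4 (the contractor proposes): rejecting gives the client an expected 0.8 × 30 = 24; the contractor offers that and keeps 6.
Round 3 (the client proposes): rejecting gives the contractor an expected 0.8 × 6 = 4.8, so the client offers 4.8, keeping 25.2.
Round 2 (the contractor proposes): rejecting gives the client an expected 0.8 × 25.2 = 20.16. The contractor offers 20.16 and keeps 30 − 20.16 = 9.84.
Round 1 (the client proposes): rejecting gives the contractor an expected 0.8 × 9.84 = 7.872, so the client offers 7.872, keeping 22.128.

7.87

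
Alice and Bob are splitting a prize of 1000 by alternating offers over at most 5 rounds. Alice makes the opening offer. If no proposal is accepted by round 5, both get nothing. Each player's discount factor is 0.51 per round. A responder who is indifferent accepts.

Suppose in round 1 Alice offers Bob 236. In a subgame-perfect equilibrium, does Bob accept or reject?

Reject

Round 5 (Alice proposes): Bob will accept anything ≥ 0, so Alice offers 0 and keeps 1000.
Round 4 (Bob proposes): Alice can get 1000 next round, worth 0.51 × 1000 = 510 now. Bob offers 510 and keeps 1000 − 510 = 490.
Round 3 (Alice proposes): Bob can get 490 next round, worth 0.51 × 490 = 249.9 now, so Alice offers 249.9, keeping 750.1.
Round 2 (Bob proposes): Alice can get 750.1 next round, worth 0.51 × 750.1 = 382.551 now, so Bob offers 382.551, keeping 617.449.
So by rejecting in round 1, Bob gets 617.449 next round, worth 0.51 × 617.449 = 314.89899 now.
Offer 236 < 314.89899, so Bob rejects.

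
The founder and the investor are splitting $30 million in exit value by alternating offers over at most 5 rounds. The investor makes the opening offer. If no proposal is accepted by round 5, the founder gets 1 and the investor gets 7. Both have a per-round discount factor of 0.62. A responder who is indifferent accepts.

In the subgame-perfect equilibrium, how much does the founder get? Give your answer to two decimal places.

Round 5 (the investor proposes): the founder gets 1 if talks fail, so the investor offers 1 and keeps 29.
Round 4 (the founder proposes): the investor can get 29 next round, worth 0.62 × 29 = 17.98 now; the founder offers that and keeps 12.02.
Round 3 (the investor proposes): the founder can get 12.02 next round, worth 0.62 × 12.02 = 7.4524 now; the investor offers that and keeps 22.5476.
Round 2 (the founder proposes): the investor can get 22.5476 next round, worth 0.62 × 22.5476 = 13.979512 now; the founder offers that and keeps 16.020488.
Round 1 (the investor proposes): the founder can get 16.020488 next round, worth 0.62 × 16.020488 = 9.93270256 now. The investor offers 9.93270256 and keeps 30 − 9.93270256 = 20.06729744.

9.93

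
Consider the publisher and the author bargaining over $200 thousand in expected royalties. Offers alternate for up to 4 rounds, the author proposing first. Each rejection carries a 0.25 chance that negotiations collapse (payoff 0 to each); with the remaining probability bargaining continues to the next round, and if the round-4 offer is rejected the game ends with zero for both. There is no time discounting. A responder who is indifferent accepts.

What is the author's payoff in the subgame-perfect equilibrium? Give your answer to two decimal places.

By backward induction:
Round 4 (the publisher proposes): the author will accept anything ≥ 0, so the publisher offers 0 and keeps 200.
Round 3 (the author proposes): rejecting gives the publisher an expected 0.75 × 200 = 150. The author offers 150 and keeps 200 − 150 = 50.
Round 2 (the publisher proposes): rejecting gives the author an expected 0.75 × 50 = 37.5. The publisher offers 37.5 and keeps 200 − 37.5 = 162.5.
Round 1 (the author proposes): rejecting gives the publisher an expected 0.75 × 162.5 = 121.875; the author offers that and keeps 78.125.

78.13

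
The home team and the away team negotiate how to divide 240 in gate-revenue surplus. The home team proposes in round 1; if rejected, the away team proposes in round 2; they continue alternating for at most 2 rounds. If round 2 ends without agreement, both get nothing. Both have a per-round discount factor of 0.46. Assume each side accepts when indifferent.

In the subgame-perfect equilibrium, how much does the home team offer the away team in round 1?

110.4

Round 2 (the away team proposes): rejection yields 0 for the home team; the away team offers 0 and keeps 240.
Round 1 (the home team proposes): the away team can get 240 next round, worth 0.46 × 240 = 110.4 now; the home team offers that and keeps 129.6.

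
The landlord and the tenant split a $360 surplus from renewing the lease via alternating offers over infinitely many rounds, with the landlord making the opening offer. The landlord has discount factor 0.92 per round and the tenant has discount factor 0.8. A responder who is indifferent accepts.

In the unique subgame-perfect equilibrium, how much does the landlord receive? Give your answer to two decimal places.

Let x be the landlord's share when the landlord proposes and y be the tenant's share when the tenant proposes.
The tenant accepts iff offered ≥ 0.8·y, so x = 360 − 0.8y. Symmetrically y = 360 − 0.92x.
Substituting: x = 360 − 0.8(360 − 0.92x), giving x(1 − 0.92·0.8) = 360(1 − 0.8).
So x = 360 × 0.2 / 0.264 ≈ 272.7273, and the tenant receives 360 − x ≈ 87.2727.

272.73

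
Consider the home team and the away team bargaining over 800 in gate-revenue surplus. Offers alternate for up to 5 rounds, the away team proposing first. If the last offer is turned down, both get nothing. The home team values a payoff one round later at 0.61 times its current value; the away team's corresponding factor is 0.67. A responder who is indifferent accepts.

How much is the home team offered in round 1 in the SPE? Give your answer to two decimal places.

226.86

Round 5 (the away team proposes): rejection yields 0 for the home team; the away team offers 0 and keeps 800.
Round 4 (the home team proposes): the away team can get 800 next round, worth 0.67 × 800 = 536 now, so the home team offers 536, keeping 264.
Round 3 (the away team proposes): the home team can get 264 next round, worth 0.61 × 264 = 161.04 now, so the away team offers 161.04, keeping 638.96.
Round 2 (the home team proposes): the away team can get 638.96 next round, worth 0.67 × 638.96 = 428.1032 now; the home team offers that and keeps 371.8968.
Round 1 (the away team proposes): the home team can get 371.8968 next round, worth 0.61 × 371.8968 = 226.857048 now; the away team offers that and keeps 573.142952.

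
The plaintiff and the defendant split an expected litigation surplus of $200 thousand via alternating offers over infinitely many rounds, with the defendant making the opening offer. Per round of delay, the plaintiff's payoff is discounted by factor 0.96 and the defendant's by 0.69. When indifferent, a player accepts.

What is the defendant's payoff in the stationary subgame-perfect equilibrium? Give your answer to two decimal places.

23.70

When the defendant proposes, the plaintiff accepts any offer worth at least 0.96 times what the plaintiff would get by proposing next round; and vice versa.
This gives x = 200 − 0.96y and y = 200 − 0.69x, where x and y are each side's share when it proposes.
Hence (1 − 0.96·0.69)x = 200(1 − 0.96), i.e. 0.3376·x = 8.
x ≈ 23.6967; the plaintiff's share is 200 − x ≈ 176.3033.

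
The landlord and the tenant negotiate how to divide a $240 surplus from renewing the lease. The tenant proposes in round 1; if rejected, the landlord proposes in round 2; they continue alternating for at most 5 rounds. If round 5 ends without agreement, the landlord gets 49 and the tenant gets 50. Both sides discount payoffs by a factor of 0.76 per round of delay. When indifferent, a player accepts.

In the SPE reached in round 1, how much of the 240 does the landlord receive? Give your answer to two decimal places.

Round 5 (the tenant proposes): the landlord gets 49 if talks fail, so the tenant offers 49 and keeps 191.
Round 4 (the landlord proposes): the tenant can get 191 next round, worth 0.76 × 191 = 145.16 now, so the landlord offers 145.16, keeping 94.84.
Round 3 (the tenant proposes): the landlord can get 94.84 next round, worth 0.76 × 94.84 = 72.0784 now; the tenant offers that and keeps 167.9216.
Round 2 (the landlord proposes): the tenant can get 167.9216 next round, worth 0.76 × 167.9216 = 127.620416 now; the landlord offers that and keeps 112.379584.
Round 1 (the tenant proposes): the landlord can get 112.379584 next round, worth 0.76 × 112.379584 = 85.40848384 now; the tenant offers that and keeps 154.59151616.

85.41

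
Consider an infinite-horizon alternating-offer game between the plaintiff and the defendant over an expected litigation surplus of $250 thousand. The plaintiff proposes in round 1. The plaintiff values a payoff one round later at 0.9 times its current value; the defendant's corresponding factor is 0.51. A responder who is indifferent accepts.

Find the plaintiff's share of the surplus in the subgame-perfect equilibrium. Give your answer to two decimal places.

Let x be the plaintiff's share when the plaintiff proposes and y be the defendant's share when the defendant proposes.
The defendant accepts iff offered ≥ 0.51·y, so x = 250 − 0.51y. Symmetrically y = 250 − 0.9x.
Substituting: x = 250 − 0.51(250 − 0.9x), giving x(1 − 0.9·0.51) = 250(1 − 0.51).
So x = 250 × 0.49 / 0.541 ≈ 226.4325, and the defendant receives 250 − x ≈ 23.5675.

226.43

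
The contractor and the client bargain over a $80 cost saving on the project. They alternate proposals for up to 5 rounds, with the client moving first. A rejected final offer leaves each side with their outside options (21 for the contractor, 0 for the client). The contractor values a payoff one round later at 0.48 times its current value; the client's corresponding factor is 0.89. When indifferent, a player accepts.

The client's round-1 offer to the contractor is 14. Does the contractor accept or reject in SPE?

Round 5 (the client proposes): the contractor gets 21 if talks fail, so the client offers 21 and keeps 59.
Round 4 (the contractor proposes): the client can get 59 next round, worth 0.89 × 59 = 52.51 now. The contractor offers 52.51 and keeps 80 − 52.51 = 27.49.
Round 3 (the client proposes): the contractor can get 27.49 next round, worth 0.48 × 27.49 = 13.1952 now. The client offers 13.1952 and keeps 80 − 13.1952 = 66.8048.
Round 2 (the contractor proposes): the client can get 66.8048 next round, worth 0.89 × 66.8048 = 59.456272 now; the contractor offers that and keeps 20.543728.
So by rejecting in round 1, the contractor gets 20.543728 next round, worth 0.48 × 20.543728 = 9.86098944 now.
Offer 14 ≥ 9.86098944, so the contractor accepts.

Accept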